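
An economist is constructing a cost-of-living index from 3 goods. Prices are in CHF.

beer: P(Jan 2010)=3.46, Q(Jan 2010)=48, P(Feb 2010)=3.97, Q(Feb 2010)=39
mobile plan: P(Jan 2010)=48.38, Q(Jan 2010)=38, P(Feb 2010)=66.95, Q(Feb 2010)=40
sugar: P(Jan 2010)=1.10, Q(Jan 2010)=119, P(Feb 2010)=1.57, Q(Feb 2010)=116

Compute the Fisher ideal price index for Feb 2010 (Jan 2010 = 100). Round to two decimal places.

137.00

Laspeyres component (base-period weights):
ΣP(Feb 2010)Q(Jan 2010) = 3.97×48 + 66.95×38 + 1.57×119 = 190.56 + 2544.1 + 186.83 = 2921.49
ΣP(Jan 2010)Q(Jan 2010) = 3.46×48 + 48.38×38 + 1.10×119 = 166.08 + 1838.44 + 130.9 = 2135.42
L = 2921.49 / 2135.42 × 100 = 136.8110
Paasche component (current-period weights):
ΣP(Feb 2010)Q(Feb 2010) = 3.97×39 + 66.95×40 + 1.57×116 = 154.83 + 2678 + 182.12 = 3014.95
ΣP(Jan 2010)Q(Feb 2010) = 3.46×39 + 48.38×40 + 1.10×116 = 134.94 + 1935.2 + 127.6 = 2197.74
P = 3014.95 / 2197.74 × 100 = 137.1841
Fisher = √(L × P) = √(136.8110 × 137.1841) = 136.9974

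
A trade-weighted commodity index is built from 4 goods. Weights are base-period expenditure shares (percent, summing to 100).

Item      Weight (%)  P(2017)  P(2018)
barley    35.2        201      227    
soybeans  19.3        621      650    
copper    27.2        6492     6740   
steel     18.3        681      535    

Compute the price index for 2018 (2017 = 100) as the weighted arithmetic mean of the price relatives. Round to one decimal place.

barley: 35.2 × (227/201) = 35.2 × 1.129353 = 39.7532
soybeans: 19.3 × (650/621) = 19.3 × 1.046699 = 20.2013
copper: 27.2 × (6740/6492) = 27.2 × 1.038201 = 28.2391
steel: 18.3 × (535/681) = 18.3 × 0.785609 = 14.3767
Index = Σ wᵢ·(p₁ᵢ/p₀ᵢ) = 39.7532 + 20.2013 + 28.2391 + 14.3767 = 102.5702

102.6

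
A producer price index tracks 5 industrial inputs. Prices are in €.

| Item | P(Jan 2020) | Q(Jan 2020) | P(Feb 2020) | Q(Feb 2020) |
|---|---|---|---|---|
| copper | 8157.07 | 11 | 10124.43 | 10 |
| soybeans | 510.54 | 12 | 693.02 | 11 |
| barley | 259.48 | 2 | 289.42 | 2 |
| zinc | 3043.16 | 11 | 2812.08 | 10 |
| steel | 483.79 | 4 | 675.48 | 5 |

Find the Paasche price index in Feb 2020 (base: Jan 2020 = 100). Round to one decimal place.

116.9

Paasche price index uses current-period quantities as weights.
ΣP(Feb 2020)·Q(Feb 2020) = 10124.43×10 + 693.02×11 + 289.42×2 + 2812.08×10 + 675.48×5 = 101244.3 + 7623.22 + 578.84 + 28120.8 + 3377.4 = 140944.56
ΣP(Jan 2020)·Q(Feb 2020) = 8157.07×10 + 510.54×11 + 259.48×2 + 3043.16×10 + 483.79×5 = 81570.7 + 5615.94 + 518.96 + 30431.6 + 2418.95 = 120556.15
Index = 140944.56 / 120556.15 × 100 = 116.9120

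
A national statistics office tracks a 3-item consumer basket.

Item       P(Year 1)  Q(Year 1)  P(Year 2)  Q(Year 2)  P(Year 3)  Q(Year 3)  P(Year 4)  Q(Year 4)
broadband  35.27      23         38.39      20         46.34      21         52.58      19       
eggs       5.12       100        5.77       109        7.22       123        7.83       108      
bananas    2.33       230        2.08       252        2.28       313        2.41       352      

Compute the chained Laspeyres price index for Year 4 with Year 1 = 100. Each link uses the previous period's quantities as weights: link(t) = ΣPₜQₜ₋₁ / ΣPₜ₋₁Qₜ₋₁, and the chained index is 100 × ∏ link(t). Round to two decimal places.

136.11

Link Year 1→Year 2:
ΣP(Year 2)Q(Year 1) = 38.39×23 + 5.77×100 + 2.08×230 = 882.97 + 577 + 478.4 = 1938.37
ΣP(Year 1)Q(Year 1) = 35.27×23 + 5.12×100 + 2.33×230 = 811.21 + 512 + 535.9 = 1859.11
link = 1938.37/1859.11 = 1.042633
Link Year 2→Year 3:
ΣP(Year 3)Q(Year 2) = 46.34×20 + 7.22×109 + 2.28×252 = 926.8 + 786.98 + 574.56 = 2288.34
ΣP(Year 2)Q(Year 2) = 38.39×20 + 5.77×109 + 2.08×252 = 767.8 + 628.93 + 524.16 = 1920.89
link = 2288.34/1920.89 = 1.191292
Link Year 3→Year 4:
ΣP(Year 4)Q(Year 3) = 52.58×21 + 7.83×123 + 2.41×313 = 1104.18 + 963.09 + 754.33 = 2821.6
ΣP(Year 3)Q(Year 3) = 46.34×21 + 7.22×123 + 2.28×313 = 973.14 + 888.06 + 713.64 = 2574.84
link = 2821.6/2574.84 = 1.095835
Chained index = 100 × 1.042633 × 1.191292 × 1.095835 = 136.1115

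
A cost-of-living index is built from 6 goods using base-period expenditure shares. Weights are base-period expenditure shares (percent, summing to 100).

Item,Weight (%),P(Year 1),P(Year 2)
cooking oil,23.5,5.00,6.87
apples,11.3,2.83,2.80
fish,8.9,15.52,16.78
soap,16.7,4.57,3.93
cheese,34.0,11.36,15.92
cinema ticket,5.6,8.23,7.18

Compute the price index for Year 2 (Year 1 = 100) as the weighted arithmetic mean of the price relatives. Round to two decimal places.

119.99

cooking oil: 23.5 × (6.87/5.00) = 23.5 × 1.374000 = 32.2890
apples: 11.3 × (2.80/2.83) = 11.3 × 0.989399 = 11.1802
fish: 8.9 × (16.78/15.52) = 8.9 × 1.081186 = 9.6226
soap: 16.7 × (3.93/4.57) = 16.7 × 0.859956 = 14.3613
cheese: 34.0 × (15.92/11.36) = 34.0 × 1.401408 = 47.6479
cinema ticket: 5.6 × (7.18/8.23) = 5.6 × 0.872418 = 4.8855
Index = Σ wᵢ·(p₁ᵢ/p₀ᵢ) = 32.2890 + 11.1802 + 9.6226 + 14.3613 + 47.6479 + 4.8855 = 119.9865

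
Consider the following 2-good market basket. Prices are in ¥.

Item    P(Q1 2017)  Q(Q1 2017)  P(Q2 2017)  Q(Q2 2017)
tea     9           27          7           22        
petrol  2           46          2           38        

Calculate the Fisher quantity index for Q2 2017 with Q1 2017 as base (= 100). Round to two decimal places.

Laspeyres component (base-period weights):
ΣP(Q1 2017)Q(Q2 2017) = 9×22 + 2×38 = 198 + 76 = 274
ΣP(Q1 2017)Q(Q1 2017) = 9×27 + 2×46 = 243 + 92 = 335
L = 274 / 335 × 100 = 81.7910
Paasche component (current-period weights):
ΣP(Q2 2017)Q(Q2 2017) = 7×22 + 2×38 = 154 + 76 = 230
ΣP(Q2 2017)Q(Q1 2017) = 7×27 + 2×46 = 189 + 92 = 281
P = 230 / 281 × 100 = 81.8505
Fisher = √(L × P) = √(81.7910 × 81.8505) = 81.8208

81.82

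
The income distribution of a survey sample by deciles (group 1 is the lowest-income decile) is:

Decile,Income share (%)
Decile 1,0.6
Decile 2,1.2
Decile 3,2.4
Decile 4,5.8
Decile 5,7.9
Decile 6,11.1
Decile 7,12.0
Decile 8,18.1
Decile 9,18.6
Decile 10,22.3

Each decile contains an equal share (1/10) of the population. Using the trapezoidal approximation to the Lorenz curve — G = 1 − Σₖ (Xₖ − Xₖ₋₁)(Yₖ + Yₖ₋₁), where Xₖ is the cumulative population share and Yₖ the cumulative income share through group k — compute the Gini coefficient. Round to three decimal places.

Cumulative income shares Yₖ: 0.0060, 0.0180, 0.0420, 0.1000, 0.1790, 0.2900, 0.4100, 0.5910, 0.7770, 1.0000
Σ (Xₖ−Xₖ₋₁)(Yₖ+Yₖ₋₁) = (1/10)(0.0060+0.0000) + (1/10)(0.0180+0.0060) + (1/10)(0.0420+0.0180) + (1/10)(0.1000+0.0420) + (1/10)(0.1790+0.1000) + (1/10)(0.2900+0.1790) + (1/10)(0.4100+0.2900) + (1/10)(0.5910+0.4100) + (1/10)(0.7770+0.5910) + (1/10)(1.0000+0.7770)
  = 0.0006 + 0.0024 + 0.0060 + 0.0142 + 0.0279 + 0.0469 + 0.0700 + 0.1001 + 0.1368 + 0.1777 = 0.5826
G = 1 − 0.5826 = 0.4174

0.417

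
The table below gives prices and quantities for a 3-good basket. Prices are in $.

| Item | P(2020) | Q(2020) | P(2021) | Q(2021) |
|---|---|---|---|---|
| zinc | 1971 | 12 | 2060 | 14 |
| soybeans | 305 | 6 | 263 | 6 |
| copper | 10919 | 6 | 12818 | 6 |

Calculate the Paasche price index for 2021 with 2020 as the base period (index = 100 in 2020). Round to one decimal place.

113.0

Paasche price index uses current-period quantities as weights.
ΣP(2021)·Q(2021) = 2060×14 + 263×6 + 12818×6 = 28840 + 1578 + 76908 = 107326
ΣP(2020)·Q(2021) = 1971×14 + 305×6 + 10919×6 = 27594 + 1830 + 65514 = 94938
Index = 107326 / 94938 × 100 = 113.0485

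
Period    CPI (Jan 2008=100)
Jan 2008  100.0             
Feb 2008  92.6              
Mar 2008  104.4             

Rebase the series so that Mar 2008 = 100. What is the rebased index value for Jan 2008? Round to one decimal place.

Rebased(Jan 2008) = 100.0 / 104.4 × 100 = 95.7854

95.8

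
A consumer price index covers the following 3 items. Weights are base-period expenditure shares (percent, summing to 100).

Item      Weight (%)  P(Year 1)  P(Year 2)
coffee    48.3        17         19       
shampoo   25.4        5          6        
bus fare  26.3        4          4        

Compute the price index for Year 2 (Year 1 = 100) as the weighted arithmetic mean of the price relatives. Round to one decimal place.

110.8

coffee: 48.3 × (19/17) = 48.3 × 1.117647 = 53.9824
shampoo: 25.4 × (6/5) = 25.4 × 1.200000 = 30.4800
bus fare: 26.3 × (4/4) = 26.3 × 1.000000 = 26.3000
Index = Σ wᵢ·(p₁ᵢ/p₀ᵢ) = 53.9824 + 30.4800 + 26.3000 = 110.7624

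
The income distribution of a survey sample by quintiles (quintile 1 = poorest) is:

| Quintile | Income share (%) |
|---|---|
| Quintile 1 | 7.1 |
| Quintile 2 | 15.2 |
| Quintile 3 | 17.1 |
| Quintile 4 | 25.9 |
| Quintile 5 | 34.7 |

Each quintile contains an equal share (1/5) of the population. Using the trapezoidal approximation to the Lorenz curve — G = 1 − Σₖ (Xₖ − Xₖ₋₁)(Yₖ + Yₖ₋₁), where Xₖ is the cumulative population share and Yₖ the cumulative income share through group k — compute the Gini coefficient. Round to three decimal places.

0.264

Cumulative income shares Yₖ: 0.0710, 0.2230, 0.3940, 0.6530, 1.0000
Σ (Xₖ−Xₖ₋₁)(Yₖ+Yₖ₋₁) = (1/5)(0.0710+0.0000) + (1/5)(0.2230+0.0710) + (1/5)(0.3940+0.2230) + (1/5)(0.6530+0.3940) + (1/5)(1.0000+0.6530)
  = 0.0142 + 0.0588 + 0.1234 + 0.2094 + 0.3306 = 0.7364
G = 1 − 0.7364 = 0.2636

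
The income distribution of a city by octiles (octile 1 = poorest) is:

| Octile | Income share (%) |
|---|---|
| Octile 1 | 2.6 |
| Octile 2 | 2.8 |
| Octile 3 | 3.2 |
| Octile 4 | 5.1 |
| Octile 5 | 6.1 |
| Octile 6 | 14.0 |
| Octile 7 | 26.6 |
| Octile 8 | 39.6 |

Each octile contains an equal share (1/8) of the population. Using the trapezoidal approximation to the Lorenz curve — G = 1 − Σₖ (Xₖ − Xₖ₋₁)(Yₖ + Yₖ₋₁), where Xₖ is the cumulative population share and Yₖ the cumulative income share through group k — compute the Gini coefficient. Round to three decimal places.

Cumulative income shares Yₖ: 0.0260, 0.0540, 0.0860, 0.1370, 0.1980, 0.3380, 0.6040, 1.0000
Σ (Xₖ−Xₖ₋₁)(Yₖ+Yₖ₋₁) = (1/8)(0.0260+0.0000) + (1/8)(0.0540+0.0260) + (1/8)(0.0860+0.0540) + (1/8)(0.1370+0.0860) + (1/8)(0.1980+0.1370) + (1/8)(0.3380+0.1980) + (1/8)(0.6040+0.3380) + (1/8)(1.0000+0.6040)
  = 0.0033 + 0.0100 + 0.0175 + 0.0279 + 0.0419 + 0.0670 + 0.1177 + 0.2005 = 0.4857
G = 1 − 0.4857 = 0.5143

0.514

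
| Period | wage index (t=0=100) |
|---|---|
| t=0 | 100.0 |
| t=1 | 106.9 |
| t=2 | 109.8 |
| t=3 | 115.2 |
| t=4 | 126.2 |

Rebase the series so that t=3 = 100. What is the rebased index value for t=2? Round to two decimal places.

Rebased(t=2) = 109.8 / 115.2 × 100 = 95.3125

95.31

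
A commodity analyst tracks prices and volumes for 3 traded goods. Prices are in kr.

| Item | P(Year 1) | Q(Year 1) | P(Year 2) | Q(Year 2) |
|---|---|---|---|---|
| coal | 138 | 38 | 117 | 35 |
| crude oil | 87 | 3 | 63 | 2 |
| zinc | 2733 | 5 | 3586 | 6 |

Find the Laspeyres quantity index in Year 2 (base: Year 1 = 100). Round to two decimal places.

111.64

Laspeyres quantity index uses base-period prices as weights.
ΣP(Year 1)·Q(Year 2) = 138×35 + 87×2 + 2733×6 = 4830 + 174 + 16398 = 21402
ΣP(Year 1)·Q(Year 1) = 138×38 + 87×3 + 2733×5 = 5244 + 261 + 13665 = 19170
Index = 21402 / 19170 × 100 = 111.6432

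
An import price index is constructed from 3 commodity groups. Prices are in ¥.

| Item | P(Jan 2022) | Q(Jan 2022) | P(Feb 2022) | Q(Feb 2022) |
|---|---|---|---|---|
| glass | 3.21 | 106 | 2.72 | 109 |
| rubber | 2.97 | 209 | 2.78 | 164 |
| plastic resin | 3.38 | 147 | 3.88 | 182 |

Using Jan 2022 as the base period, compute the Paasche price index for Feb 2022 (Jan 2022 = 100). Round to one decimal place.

Paasche price index uses current-period quantities as weights.
ΣP(Feb 2022)·Q(Feb 2022) = 2.72×109 + 2.78×164 + 3.88×182 = 296.48 + 455.92 + 706.16 = 1458.56
ΣP(Jan 2022)·Q(Feb 2022) = 3.21×109 + 2.97×164 + 3.38×182 = 349.89 + 487.08 + 615.16 = 1452.13
Index = 1458.56 / 1452.13 × 100 = 100.4428

100.4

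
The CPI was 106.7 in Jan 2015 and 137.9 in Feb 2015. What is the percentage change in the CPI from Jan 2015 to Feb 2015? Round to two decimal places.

29.24%

Change = (137.9 − 106.7) / 106.7 × 100
       = 31.2 / 106.7 × 100 = 29.2409%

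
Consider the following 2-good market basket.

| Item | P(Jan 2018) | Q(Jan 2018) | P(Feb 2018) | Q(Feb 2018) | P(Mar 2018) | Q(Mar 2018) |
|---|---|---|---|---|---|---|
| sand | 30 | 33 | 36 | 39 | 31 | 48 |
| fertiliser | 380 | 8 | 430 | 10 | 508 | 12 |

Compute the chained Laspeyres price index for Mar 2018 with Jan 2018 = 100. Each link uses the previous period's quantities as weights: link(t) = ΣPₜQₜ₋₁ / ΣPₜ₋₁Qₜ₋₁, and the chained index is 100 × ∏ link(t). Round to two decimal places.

126.62

Link Jan 2018→Feb 2018:
ΣP(Feb 2018)Q(Jan 2018) = 36×33 + 430×8 = 1188 + 3440 = 4628
ΣP(Jan 2018)Q(Jan 2018) = 30×33 + 380×8 = 990 + 3040 = 4030
link = 4628/4030 = 1.148387
Link Feb 2018→Mar 2018:
ΣP(Mar 2018)Q(Feb 2018) = 31×39 + 508×10 = 1209 + 5080 = 6289
ΣP(Feb 2018)Q(Feb 2018) = 36×39 + 430×10 = 1404 + 4300 = 5704
link = 6289/5704 = 1.102560
Chained index = 100 × 1.148387 × 1.102560 = 126.6165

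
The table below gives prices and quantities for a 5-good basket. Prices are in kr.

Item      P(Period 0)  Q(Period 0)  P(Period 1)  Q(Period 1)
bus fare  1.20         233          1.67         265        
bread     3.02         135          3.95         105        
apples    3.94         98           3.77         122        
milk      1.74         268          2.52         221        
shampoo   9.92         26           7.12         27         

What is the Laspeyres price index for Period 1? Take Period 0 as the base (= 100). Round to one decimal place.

119.7

Laspeyres price index uses base-period quantities as weights.
ΣP(Period 1)·Q(Period 0) = 1.67×233 + 3.95×135 + 3.77×98 + 2.52×268 + 7.12×26 = 389.11 + 533.25 + 369.46 + 675.36 + 185.12 = 2152.3
ΣP(Period 0)·Q(Period 0) = 1.20×233 + 3.02×135 + 3.94×98 + 1.74×268 + 9.92×26 = 279.6 + 407.7 + 386.12 + 466.32 + 257.92 = 1797.66
Index = 2152.3 / 1797.66 × 100 = 119.7279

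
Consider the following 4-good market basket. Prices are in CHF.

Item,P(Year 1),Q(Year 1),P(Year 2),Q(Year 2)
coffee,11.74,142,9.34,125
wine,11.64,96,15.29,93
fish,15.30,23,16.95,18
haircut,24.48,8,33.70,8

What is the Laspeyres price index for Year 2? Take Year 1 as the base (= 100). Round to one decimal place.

103.6

Laspeyres price index uses base-period quantities as weights.
ΣP(Year 2)·Q(Year 1) = 9.34×142 + 15.29×96 + 16.95×23 + 33.70×8 = 1326.28 + 1467.84 + 389.85 + 269.6 = 3453.57
ΣP(Year 1)·Q(Year 1) = 11.74×142 + 11.64×96 + 15.30×23 + 24.48×8 = 1667.08 + 1117.44 + 351.9 + 195.84 = 3332.26
Index = 3453.57 / 3332.26 × 100 = 103.6405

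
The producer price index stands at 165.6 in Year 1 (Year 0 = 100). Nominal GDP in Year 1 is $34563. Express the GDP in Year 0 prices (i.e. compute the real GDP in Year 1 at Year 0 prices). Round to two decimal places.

20871.38

Real = Nominal ÷ (Index/100) = 34563 ÷ (165.6/100)
     = 34563 ÷ 1.656 = 20871.3768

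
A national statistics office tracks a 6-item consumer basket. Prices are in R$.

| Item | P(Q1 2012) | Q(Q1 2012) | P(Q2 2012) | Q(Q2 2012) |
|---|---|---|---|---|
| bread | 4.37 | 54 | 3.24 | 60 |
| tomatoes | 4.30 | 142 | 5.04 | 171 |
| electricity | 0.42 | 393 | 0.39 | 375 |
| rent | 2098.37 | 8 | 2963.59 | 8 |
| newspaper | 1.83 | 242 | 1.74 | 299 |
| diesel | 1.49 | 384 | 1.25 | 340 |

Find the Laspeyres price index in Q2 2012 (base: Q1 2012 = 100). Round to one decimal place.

136.4

Laspeyres price index uses base-period quantities as weights.
ΣP(Q2 2012)·Q(Q1 2012) = 3.24×54 + 5.04×142 + 0.39×393 + 2963.59×8 + 1.74×242 + 1.25×384 = 174.96 + 715.68 + 153.27 + 23708.72 + 421.08 + 480 = 25653.71
ΣP(Q1 2012)·Q(Q1 2012) = 4.37×54 + 4.30×142 + 0.42×393 + 2098.37×8 + 1.83×242 + 1.49×384 = 235.98 + 610.6 + 165.06 + 16786.96 + 442.86 + 572.16 = 18813.62
Index = 25653.71 / 18813.62 × 100 = 136.3571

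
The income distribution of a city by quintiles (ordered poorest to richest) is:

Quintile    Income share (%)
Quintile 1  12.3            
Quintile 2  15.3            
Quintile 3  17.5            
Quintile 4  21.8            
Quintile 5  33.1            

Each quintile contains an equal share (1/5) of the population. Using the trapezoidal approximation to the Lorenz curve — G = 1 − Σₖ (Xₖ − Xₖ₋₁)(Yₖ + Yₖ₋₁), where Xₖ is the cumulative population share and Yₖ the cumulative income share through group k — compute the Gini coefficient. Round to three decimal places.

Cumulative income shares Yₖ: 0.1230, 0.2760, 0.4510, 0.6690, 1.0000
Σ (Xₖ−Xₖ₋₁)(Yₖ+Yₖ₋₁) = (1/5)(0.1230+0.0000) + (1/5)(0.2760+0.1230) + (1/5)(0.4510+0.2760) + (1/5)(0.6690+0.4510) + (1/5)(1.0000+0.6690)
  = 0.0246 + 0.0798 + 0.1454 + 0.2240 + 0.3338 = 0.8076
G = 1 − 0.8076 = 0.1924

0.192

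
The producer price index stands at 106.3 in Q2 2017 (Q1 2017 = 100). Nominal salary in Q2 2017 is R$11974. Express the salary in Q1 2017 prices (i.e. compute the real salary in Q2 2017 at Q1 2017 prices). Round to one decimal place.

Real = Nominal ÷ (Index/100) = 11974 ÷ (106.3/100)
     = 11974 ÷ 1.063 = 11264.3462

11264.3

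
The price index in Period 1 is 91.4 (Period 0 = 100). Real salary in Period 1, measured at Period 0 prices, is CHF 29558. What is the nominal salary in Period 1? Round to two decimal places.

Nominal = Real × (Index/100) = 29558 × (91.4/100)
        = 29558 × 0.914 = 27016.0120

27016.01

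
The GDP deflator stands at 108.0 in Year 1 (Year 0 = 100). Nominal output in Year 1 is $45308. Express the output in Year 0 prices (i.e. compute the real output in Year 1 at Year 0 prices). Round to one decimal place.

Real = Nominal ÷ (Index/100) = 45308 ÷ (108.0/100)
     = 45308 ÷ 1.080 = 41951.8519

41951.9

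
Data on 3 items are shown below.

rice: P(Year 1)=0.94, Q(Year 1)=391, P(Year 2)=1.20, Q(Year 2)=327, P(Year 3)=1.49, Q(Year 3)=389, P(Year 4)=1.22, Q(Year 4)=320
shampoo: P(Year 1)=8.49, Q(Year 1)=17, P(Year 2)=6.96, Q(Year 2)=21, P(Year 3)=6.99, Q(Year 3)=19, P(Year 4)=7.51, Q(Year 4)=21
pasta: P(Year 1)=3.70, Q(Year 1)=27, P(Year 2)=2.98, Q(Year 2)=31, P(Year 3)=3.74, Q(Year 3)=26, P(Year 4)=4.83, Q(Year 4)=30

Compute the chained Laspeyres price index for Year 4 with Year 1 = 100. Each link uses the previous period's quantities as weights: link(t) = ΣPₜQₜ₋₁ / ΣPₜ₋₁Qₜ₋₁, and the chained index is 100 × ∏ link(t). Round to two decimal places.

119.08

Link Year 1→Year 2:
ΣP(Year 2)Q(Year 1) = 1.20×391 + 6.96×17 + 2.98×27 = 469.2 + 118.32 + 80.46 = 667.98
ΣP(Year 1)Q(Year 1) = 0.94×391 + 8.49×17 + 3.70×27 = 367.54 + 144.33 + 99.9 = 611.77
link = 667.98/611.77 = 1.091881
Link Year 2→Year 3:
ΣP(Year 3)Q(Year 2) = 1.49×327 + 6.99×21 + 3.74×31 = 487.23 + 146.79 + 115.94 = 749.96
ΣP(Year 2)Q(Year 2) = 1.20×327 + 6.96×21 + 2.98×31 = 392.4 + 146.16 + 92.38 = 630.94
link = 749.96/630.94 = 1.188639
Link Year 3→Year 4:
ΣP(Year 4)Q(Year 3) = 1.22×389 + 7.51×19 + 4.83×26 = 474.58 + 142.69 + 125.58 = 742.85
ΣP(Year 3)Q(Year 3) = 1.49×389 + 6.99×19 + 3.74×26 = 579.61 + 132.81 + 97.24 = 809.66
link = 742.85/809.66 = 0.917484
Chained index = 100 × 1.091881 × 1.188639 × 0.917484 = 119.0759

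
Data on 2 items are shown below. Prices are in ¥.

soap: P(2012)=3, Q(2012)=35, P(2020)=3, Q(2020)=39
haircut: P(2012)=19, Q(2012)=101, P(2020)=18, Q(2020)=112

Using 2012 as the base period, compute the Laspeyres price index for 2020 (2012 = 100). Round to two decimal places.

Laspeyres price index uses base-period quantities as weights.
ΣP(2020)·Q(2012) = 3×35 + 18×101 = 105 + 1818 = 1923
ΣP(2012)·Q(2012) = 3×35 + 19×101 = 105 + 1919 = 2024
Index = 1923 / 2024 × 100 = 95.0099

95.01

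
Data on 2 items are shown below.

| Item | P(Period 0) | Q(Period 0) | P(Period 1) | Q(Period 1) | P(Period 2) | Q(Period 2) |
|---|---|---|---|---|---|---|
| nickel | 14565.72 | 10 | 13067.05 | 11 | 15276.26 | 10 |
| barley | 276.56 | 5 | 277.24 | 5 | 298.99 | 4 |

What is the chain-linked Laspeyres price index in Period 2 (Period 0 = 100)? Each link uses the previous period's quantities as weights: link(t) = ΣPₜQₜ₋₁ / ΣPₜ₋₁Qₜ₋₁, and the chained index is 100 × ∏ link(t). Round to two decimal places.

Link Period 0→Period 1:
ΣP(Period 1)Q(Period 0) = 13067.05×10 + 277.24×5 = 130670.5 + 1386.2 = 132056.7
ΣP(Period 0)Q(Period 0) = 14565.72×10 + 276.56×5 = 145657.2 + 1382.8 = 147040
link = 132056.7/147040 = 0.898101
Link Period 1→Period 2:
ΣP(Period 2)Q(Period 1) = 15276.26×11 + 298.99×5 = 168038.86 + 1494.95 = 169533.81
ΣP(Period 1)Q(Period 1) = 13067.05×11 + 277.24×5 = 143737.55 + 1386.2 = 145123.75
link = 169533.81/145123.75 = 1.168202
Chained index = 100 × 0.898101 × 1.168202 = 104.9163

104.92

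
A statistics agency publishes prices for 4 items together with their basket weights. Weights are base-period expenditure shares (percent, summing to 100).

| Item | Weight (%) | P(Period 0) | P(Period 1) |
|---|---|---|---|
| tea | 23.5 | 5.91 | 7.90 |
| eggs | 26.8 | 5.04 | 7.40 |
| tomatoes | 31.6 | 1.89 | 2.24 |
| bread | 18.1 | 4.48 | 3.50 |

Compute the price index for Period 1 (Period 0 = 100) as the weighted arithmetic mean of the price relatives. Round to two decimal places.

122.35

tea: 23.5 × (7.90/5.91) = 23.5 × 1.336717 = 31.4129
eggs: 26.8 × (7.40/5.04) = 26.8 × 1.468254 = 39.3492
tomatoes: 31.6 × (2.24/1.89) = 31.6 × 1.185185 = 37.4519
bread: 18.1 × (3.50/4.48) = 18.1 × 0.781250 = 14.1406
Index = Σ wᵢ·(p₁ᵢ/p₀ᵢ) = 31.4129 + 39.3492 + 37.4519 + 14.1406 = 122.3545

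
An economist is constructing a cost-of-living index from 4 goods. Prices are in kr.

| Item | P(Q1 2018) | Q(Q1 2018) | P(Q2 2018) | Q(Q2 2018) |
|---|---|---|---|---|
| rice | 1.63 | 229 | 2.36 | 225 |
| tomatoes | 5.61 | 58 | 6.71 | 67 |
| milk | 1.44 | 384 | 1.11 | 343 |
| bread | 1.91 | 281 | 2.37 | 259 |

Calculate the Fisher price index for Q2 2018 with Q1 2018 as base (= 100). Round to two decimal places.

113.57

Laspeyres component (base-period weights):
ΣP(Q2 2018)Q(Q1 2018) = 2.36×229 + 6.71×58 + 1.11×384 + 2.37×281 = 540.44 + 389.18 + 426.24 + 665.97 = 2021.83
ΣP(Q1 2018)Q(Q1 2018) = 1.63×229 + 5.61×58 + 1.44×384 + 1.91×281 = 373.27 + 325.38 + 552.96 + 536.71 = 1788.32
L = 2021.83 / 1788.32 × 100 = 113.0575
Paasche component (current-period weights):
ΣP(Q2 2018)Q(Q2 2018) = 2.36×225 + 6.71×67 + 1.11×343 + 2.37×259 = 531 + 449.57 + 380.73 + 613.83 = 1975.13
ΣP(Q1 2018)Q(Q2 2018) = 1.63×225 + 5.61×67 + 1.44×343 + 1.91×259 = 366.75 + 375.87 + 493.92 + 494.69 = 1731.23
P = 1975.13 / 1731.23 × 100 = 114.0882
Fisher = √(L × P) = √(113.0575 × 114.0882) = 113.5717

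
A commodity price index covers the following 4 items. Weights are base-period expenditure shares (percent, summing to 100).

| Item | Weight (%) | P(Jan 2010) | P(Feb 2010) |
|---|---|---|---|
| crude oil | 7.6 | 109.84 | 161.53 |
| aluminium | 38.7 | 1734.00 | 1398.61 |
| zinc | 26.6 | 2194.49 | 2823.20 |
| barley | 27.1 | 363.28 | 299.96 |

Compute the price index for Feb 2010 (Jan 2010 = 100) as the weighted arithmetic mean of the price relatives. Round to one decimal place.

crude oil: 7.6 × (161.53/109.84) = 7.6 × 1.470594 = 11.1765
aluminium: 38.7 × (1398.61/1734.00) = 38.7 × 0.806580 = 31.2147
zinc: 26.6 × (2823.20/2194.49) = 26.6 × 1.286495 = 34.2208
barley: 27.1 × (299.96/363.28) = 27.1 × 0.825699 = 22.3764
Index = Σ wᵢ·(p₁ᵢ/p₀ᵢ) = 11.1765 + 31.2147 + 34.2208 + 22.3764 = 98.9884

99.0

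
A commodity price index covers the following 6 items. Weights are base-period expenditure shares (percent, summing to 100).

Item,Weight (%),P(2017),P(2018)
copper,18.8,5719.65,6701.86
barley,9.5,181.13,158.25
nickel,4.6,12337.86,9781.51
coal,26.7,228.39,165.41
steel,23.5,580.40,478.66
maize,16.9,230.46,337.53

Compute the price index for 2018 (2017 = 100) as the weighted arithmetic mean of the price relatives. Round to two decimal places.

97.44

copper: 18.8 × (6701.86/5719.65) = 18.8 × 1.171726 = 22.0284
barley: 9.5 × (158.25/181.13) = 9.5 × 0.873682 = 8.3000
nickel: 4.6 × (9781.51/12337.86) = 4.6 × 0.792804 = 3.6469
coal: 26.7 × (165.41/228.39) = 26.7 × 0.724244 = 19.3373
steel: 23.5 × (478.66/580.40) = 23.5 × 0.824707 = 19.3806
maize: 16.9 × (337.53/230.46) = 16.9 × 1.464593 = 24.7516
Index = Σ wᵢ·(p₁ᵢ/p₀ᵢ) = 22.0284 + 8.3000 + 3.6469 + 19.3373 + 19.3806 + 24.7516 = 97.4449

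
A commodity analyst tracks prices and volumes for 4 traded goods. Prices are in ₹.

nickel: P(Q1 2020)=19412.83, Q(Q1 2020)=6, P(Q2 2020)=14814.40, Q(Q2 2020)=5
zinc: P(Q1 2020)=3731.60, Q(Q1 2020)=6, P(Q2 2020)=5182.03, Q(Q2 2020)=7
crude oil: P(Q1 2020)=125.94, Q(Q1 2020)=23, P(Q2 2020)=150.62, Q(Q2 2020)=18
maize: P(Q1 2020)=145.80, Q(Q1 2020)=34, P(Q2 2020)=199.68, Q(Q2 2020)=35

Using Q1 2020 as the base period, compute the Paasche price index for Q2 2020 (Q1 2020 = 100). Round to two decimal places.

Paasche price index uses current-period quantities as weights.
ΣP(Q2 2020)·Q(Q2 2020) = 14814.40×5 + 5182.03×7 + 150.62×18 + 199.68×35 = 74072 + 36274.21 + 2711.16 + 6988.8 = 120046.17
ΣP(Q1 2020)·Q(Q2 2020) = 19412.83×5 + 3731.60×7 + 125.94×18 + 145.80×35 = 97064.15 + 26121.2 + 2266.92 + 5103 = 130555.27
Index = 120046.17 / 130555.27 × 100 = 91.9505

91.95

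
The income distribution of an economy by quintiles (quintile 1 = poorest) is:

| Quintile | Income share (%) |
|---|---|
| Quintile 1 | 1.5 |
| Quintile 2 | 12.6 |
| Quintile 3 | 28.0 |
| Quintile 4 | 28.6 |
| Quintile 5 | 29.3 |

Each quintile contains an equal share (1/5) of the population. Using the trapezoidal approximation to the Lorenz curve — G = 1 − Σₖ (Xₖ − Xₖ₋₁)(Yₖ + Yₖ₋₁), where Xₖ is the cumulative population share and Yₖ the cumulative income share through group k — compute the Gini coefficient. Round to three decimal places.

Cumulative income shares Yₖ: 0.0150, 0.1410, 0.4210, 0.7070, 1.0000
Σ (Xₖ−Xₖ₋₁)(Yₖ+Yₖ₋₁) = (1/5)(0.0150+0.0000) + (1/5)(0.1410+0.0150) + (1/5)(0.4210+0.1410) + (1/5)(0.7070+0.4210) + (1/5)(1.0000+0.7070)
  = 0.0030 + 0.0312 + 0.1124 + 0.2256 + 0.3414 = 0.7136
G = 1 − 0.7136 = 0.2864

0.286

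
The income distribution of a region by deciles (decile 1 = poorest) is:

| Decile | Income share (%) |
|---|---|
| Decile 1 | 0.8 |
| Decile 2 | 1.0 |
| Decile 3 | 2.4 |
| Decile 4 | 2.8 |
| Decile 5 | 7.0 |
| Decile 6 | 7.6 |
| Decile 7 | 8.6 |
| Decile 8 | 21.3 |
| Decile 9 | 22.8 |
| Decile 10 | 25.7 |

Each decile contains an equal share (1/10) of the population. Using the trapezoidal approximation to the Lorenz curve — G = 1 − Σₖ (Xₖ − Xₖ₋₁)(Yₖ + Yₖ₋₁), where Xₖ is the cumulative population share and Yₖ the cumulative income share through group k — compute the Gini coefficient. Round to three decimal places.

0.489

Cumulative income shares Yₖ: 0.0080, 0.0180, 0.0420, 0.0700, 0.1400, 0.2160, 0.3020, 0.5150, 0.7430, 1.0000
Σ (Xₖ−Xₖ₋₁)(Yₖ+Yₖ₋₁) = (1/10)(0.0080+0.0000) + (1/10)(0.0180+0.0080) + (1/10)(0.0420+0.0180) + (1/10)(0.0700+0.0420) + (1/10)(0.1400+0.0700) + (1/10)(0.2160+0.1400) + (1/10)(0.3020+0.2160) + (1/10)(0.5150+0.3020) + (1/10)(0.7430+0.5150) + (1/10)(1.0000+0.7430)
  = 0.0008 + 0.0026 + 0.0060 + 0.0112 + 0.0210 + 0.0356 + 0.0518 + 0.0817 + 0.1258 + 0.1743 = 0.5108
G = 1 − 0.5108 = 0.4892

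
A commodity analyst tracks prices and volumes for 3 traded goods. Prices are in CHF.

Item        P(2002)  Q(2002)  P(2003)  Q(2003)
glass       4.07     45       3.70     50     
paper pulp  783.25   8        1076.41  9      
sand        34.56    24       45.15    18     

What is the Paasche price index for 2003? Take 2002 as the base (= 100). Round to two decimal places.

Paasche price index uses current-period quantities as weights.
ΣP(2003)·Q(2003) = 3.70×50 + 1076.41×9 + 45.15×18 = 185 + 9687.69 + 812.7 = 10685.39
ΣP(2002)·Q(2003) = 4.07×50 + 783.25×9 + 34.56×18 = 203.5 + 7049.25 + 622.08 = 7874.83
Index = 10685.39 / 7874.83 × 100 = 135.6904

135.69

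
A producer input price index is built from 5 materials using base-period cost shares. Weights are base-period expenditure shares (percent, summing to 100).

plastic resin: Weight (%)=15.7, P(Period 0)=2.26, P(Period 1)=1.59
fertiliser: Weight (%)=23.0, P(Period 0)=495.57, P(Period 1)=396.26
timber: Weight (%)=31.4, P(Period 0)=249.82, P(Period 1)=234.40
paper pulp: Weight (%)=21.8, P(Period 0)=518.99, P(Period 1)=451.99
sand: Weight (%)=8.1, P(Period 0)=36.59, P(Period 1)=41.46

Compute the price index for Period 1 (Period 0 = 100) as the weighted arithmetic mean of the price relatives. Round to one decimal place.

plastic resin: 15.7 × (1.59/2.26) = 15.7 × 0.703540 = 11.0456
fertiliser: 23.0 × (396.26/495.57) = 23.0 × 0.799604 = 18.3909
timber: 31.4 × (234.40/249.82) = 31.4 × 0.938276 = 29.4619
paper pulp: 21.8 × (451.99/518.99) = 21.8 × 0.870903 = 18.9857
sand: 8.1 × (41.46/36.59) = 8.1 × 1.133096 = 9.1781
Index = Σ wᵢ·(p₁ᵢ/p₀ᵢ) = 11.0456 + 18.3909 + 29.4619 + 18.9857 + 9.1781 = 87.0621

87.1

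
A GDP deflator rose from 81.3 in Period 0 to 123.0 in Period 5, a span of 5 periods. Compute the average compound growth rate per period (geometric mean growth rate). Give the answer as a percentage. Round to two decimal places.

Growth factor = (123.0/81.3)^(1/5) = (1.512915)^(1/5) = 1.086333
Growth rate = 1.086333 − 1 = 0.086333 = 8.6333%

8.63%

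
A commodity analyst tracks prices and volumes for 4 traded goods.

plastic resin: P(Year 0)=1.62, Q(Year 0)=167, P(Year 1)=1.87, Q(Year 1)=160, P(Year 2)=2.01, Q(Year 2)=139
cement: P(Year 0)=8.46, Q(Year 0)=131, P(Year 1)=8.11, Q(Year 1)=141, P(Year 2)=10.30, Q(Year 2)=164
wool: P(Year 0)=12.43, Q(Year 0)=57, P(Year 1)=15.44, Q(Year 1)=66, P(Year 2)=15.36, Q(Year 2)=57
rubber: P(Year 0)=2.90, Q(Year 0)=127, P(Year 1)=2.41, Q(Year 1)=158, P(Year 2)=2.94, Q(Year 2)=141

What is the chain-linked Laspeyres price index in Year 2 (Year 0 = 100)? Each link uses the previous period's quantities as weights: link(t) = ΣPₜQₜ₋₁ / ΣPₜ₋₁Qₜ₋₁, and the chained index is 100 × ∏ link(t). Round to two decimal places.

119.31

Link Year 0→Year 1:
ΣP(Year 1)Q(Year 0) = 1.87×167 + 8.11×131 + 15.44×57 + 2.41×127 = 312.29 + 1062.41 + 880.08 + 306.07 = 2560.85
ΣP(Year 0)Q(Year 0) = 1.62×167 + 8.46×131 + 12.43×57 + 2.90×127 = 270.54 + 1108.26 + 708.51 + 368.3 = 2455.61
link = 2560.85/2455.61 = 1.042857
Link Year 1→Year 2:
ΣP(Year 2)Q(Year 1) = 2.01×160 + 10.30×141 + 15.36×66 + 2.94×158 = 321.6 + 1452.3 + 1013.76 + 464.52 = 3252.18
ΣP(Year 1)Q(Year 1) = 1.87×160 + 8.11×141 + 15.44×66 + 2.41×158 = 299.2 + 1143.51 + 1019.04 + 380.78 = 2842.53
link = 3252.18/2842.53 = 1.144115
Chained index = 100 × 1.042857 × 1.144115 = 119.3148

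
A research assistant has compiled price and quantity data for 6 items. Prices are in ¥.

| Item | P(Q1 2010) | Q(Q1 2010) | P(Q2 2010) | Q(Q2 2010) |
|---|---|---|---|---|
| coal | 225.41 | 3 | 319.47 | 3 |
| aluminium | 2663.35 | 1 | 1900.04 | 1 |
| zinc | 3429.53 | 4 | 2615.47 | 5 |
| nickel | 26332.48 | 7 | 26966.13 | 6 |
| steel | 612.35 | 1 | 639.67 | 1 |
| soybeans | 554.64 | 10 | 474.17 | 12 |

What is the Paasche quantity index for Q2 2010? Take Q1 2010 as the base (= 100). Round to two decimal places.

Paasche quantity index uses current-period prices as weights.
ΣP(Q2 2010)·Q(Q2 2010) = 319.47×3 + 1900.04×1 + 2615.47×5 + 26966.13×6 + 639.67×1 + 474.17×12 = 958.41 + 1900.04 + 13077.35 + 161796.78 + 639.67 + 5690.04 = 184062.29
ΣP(Q2 2010)·Q(Q1 2010) = 319.47×3 + 1900.04×1 + 2615.47×4 + 26966.13×7 + 639.67×1 + 474.17×10 = 958.41 + 1900.04 + 10461.88 + 188762.91 + 639.67 + 4741.7 = 207464.61
Index = 184062.29 / 207464.61 × 100 = 88.7198

88.72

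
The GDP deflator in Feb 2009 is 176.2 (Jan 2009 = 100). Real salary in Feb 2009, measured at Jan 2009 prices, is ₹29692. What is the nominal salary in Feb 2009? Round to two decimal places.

52317.30

Nominal = Real × (Index/100) = 29692 × (176.2/100)
        = 29692 × 1.762 = 52317.3040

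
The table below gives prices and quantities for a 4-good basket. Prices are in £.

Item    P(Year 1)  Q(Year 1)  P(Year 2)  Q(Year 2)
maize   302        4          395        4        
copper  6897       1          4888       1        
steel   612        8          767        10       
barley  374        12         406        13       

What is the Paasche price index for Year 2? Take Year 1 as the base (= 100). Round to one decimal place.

101.7

Paasche price index uses current-period quantities as weights.
ΣP(Year 2)·Q(Year 2) = 395×4 + 4888×1 + 767×10 + 406×13 = 1580 + 4888 + 7670 + 5278 = 19416
ΣP(Year 1)·Q(Year 2) = 302×4 + 6897×1 + 612×10 + 374×13 = 1208 + 6897 + 6120 + 4862 = 19087
Index = 19416 / 19087 × 100 = 101.7237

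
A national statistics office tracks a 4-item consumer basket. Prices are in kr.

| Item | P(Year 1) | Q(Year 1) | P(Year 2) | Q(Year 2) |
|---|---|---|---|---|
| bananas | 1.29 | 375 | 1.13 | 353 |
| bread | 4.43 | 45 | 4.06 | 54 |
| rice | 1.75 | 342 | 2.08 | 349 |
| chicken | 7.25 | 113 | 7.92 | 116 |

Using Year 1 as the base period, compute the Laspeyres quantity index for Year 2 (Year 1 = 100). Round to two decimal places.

Laspeyres quantity index uses base-period prices as weights.
ΣP(Year 1)·Q(Year 2) = 1.29×353 + 4.43×54 + 1.75×349 + 7.25×116 = 455.37 + 239.22 + 610.75 + 841 = 2146.34
ΣP(Year 1)·Q(Year 1) = 1.29×375 + 4.43×45 + 1.75×342 + 7.25×113 = 483.75 + 199.35 + 598.5 + 819.25 = 2100.85
Index = 2146.34 / 2100.85 × 100 = 102.1653

102.17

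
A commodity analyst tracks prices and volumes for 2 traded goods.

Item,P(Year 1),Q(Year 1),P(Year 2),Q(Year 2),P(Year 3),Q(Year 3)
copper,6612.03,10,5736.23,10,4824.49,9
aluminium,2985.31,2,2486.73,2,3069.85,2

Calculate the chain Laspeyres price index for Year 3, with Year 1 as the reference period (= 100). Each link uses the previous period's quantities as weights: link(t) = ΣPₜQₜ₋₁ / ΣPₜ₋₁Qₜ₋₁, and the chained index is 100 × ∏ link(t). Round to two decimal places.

75.44

Link Year 1→Year 2:
ΣP(Year 2)Q(Year 1) = 5736.23×10 + 2486.73×2 = 57362.3 + 4973.46 = 62335.76
ΣP(Year 1)Q(Year 1) = 6612.03×10 + 2985.31×2 = 66120.3 + 5970.62 = 72090.92
link = 62335.76/72090.92 = 0.864683
Link Year 2→Year 3:
ΣP(Year 3)Q(Year 2) = 4824.49×10 + 3069.85×2 = 48244.9 + 6139.7 = 54384.6
ΣP(Year 2)Q(Year 2) = 5736.23×10 + 2486.73×2 = 57362.3 + 4973.46 = 62335.76
link = 54384.6/62335.76 = 0.872446
Chained index = 100 × 0.864683 × 0.872446 = 75.4389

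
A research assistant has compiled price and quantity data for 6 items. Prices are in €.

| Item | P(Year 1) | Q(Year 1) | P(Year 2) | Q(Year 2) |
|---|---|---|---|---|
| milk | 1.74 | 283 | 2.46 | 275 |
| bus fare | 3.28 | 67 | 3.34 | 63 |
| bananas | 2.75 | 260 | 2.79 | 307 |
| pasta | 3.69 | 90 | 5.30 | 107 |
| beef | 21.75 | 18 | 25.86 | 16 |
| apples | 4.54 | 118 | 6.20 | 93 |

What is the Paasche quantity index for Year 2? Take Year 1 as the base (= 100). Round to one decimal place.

Paasche quantity index uses current-period prices as weights.
ΣP(Year 2)·Q(Year 2) = 2.46×275 + 3.34×63 + 2.79×307 + 5.30×107 + 25.86×16 + 6.20×93 = 676.5 + 210.42 + 856.53 + 567.1 + 413.76 + 576.6 = 3300.91
ΣP(Year 2)·Q(Year 1) = 2.46×283 + 3.34×67 + 2.79×260 + 5.30×90 + 25.86×18 + 6.20×118 = 696.18 + 223.78 + 725.4 + 477 + 465.48 + 731.6 = 3319.44
Index = 3300.91 / 3319.44 × 100 = 99.4418

99.4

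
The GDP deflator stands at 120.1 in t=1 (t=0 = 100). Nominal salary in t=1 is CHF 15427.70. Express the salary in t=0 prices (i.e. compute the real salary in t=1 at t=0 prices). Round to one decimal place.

Real = Nominal ÷ (Index/100) = 15427.70 ÷ (120.1/100)
     = 15427.70 ÷ 1.201 = 12845.7119

12845.7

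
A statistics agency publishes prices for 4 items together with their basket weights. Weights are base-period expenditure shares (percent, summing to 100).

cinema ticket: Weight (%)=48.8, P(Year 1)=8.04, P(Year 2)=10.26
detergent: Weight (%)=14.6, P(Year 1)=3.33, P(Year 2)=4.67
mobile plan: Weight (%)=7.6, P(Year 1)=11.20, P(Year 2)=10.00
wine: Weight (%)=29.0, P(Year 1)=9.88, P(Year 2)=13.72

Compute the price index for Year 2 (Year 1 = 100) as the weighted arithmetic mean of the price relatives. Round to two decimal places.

129.81

cinema ticket: 48.8 × (10.26/8.04) = 48.8 × 1.276119 = 62.2746
detergent: 14.6 × (4.67/3.33) = 14.6 × 1.402402 = 20.4751
mobile plan: 7.6 × (10.00/11.20) = 7.6 × 0.892857 = 6.7857
wine: 29.0 × (13.72/9.88) = 29.0 × 1.388664 = 40.2713
Index = Σ wᵢ·(p₁ᵢ/p₀ᵢ) = 62.2746 + 20.4751 + 6.7857 + 40.2713 = 129.8067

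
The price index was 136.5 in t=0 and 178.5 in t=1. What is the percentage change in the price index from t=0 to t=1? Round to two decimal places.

30.77%

Change = (178.5 − 136.5) / 136.5 × 100
       = 42.0 / 136.5 × 100 = 30.7692%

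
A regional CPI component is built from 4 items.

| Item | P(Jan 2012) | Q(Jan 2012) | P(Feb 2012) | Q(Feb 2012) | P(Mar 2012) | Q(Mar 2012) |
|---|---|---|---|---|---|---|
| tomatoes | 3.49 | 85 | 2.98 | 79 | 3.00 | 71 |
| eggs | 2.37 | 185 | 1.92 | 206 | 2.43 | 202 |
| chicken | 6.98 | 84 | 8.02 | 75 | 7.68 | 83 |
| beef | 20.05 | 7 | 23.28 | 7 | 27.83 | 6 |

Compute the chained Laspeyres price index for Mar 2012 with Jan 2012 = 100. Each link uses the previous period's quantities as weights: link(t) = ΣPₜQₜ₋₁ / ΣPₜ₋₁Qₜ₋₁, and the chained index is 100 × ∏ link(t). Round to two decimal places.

Link Jan 2012→Feb 2012:
ΣP(Feb 2012)Q(Jan 2012) = 2.98×85 + 1.92×185 + 8.02×84 + 23.28×7 = 253.3 + 355.2 + 673.68 + 162.96 = 1445.14
ΣP(Jan 2012)Q(Jan 2012) = 3.49×85 + 2.37×185 + 6.98×84 + 20.05×7 = 296.65 + 438.45 + 586.32 + 140.35 = 1461.77
link = 1445.14/1461.77 = 0.988623
Link Feb 2012→Mar 2012:
ΣP(Mar 2012)Q(Feb 2012) = 3.00×79 + 2.43×206 + 7.68×75 + 27.83×7 = 237 + 500.58 + 576 + 194.81 = 1508.39
ΣP(Feb 2012)Q(Feb 2012) = 2.98×79 + 1.92×206 + 8.02×75 + 23.28×7 = 235.42 + 395.52 + 601.5 + 162.96 = 1395.4
link = 1508.39/1395.4 = 1.080973
Chained index = 100 × 0.988623 × 1.080973 = 106.8675

106.87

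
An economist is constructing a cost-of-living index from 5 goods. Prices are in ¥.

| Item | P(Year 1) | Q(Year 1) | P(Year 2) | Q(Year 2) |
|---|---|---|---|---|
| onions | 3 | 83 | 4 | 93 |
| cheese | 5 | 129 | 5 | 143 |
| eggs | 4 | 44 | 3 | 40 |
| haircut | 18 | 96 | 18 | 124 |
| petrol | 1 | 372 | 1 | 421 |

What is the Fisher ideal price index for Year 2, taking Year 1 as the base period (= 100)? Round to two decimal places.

101.31

Laspeyres component (base-period weights):
ΣP(Year 2)Q(Year 1) = 4×83 + 5×129 + 3×44 + 18×96 + 1×372 = 332 + 645 + 132 + 1728 + 372 = 3209
ΣP(Year 1)Q(Year 1) = 3×83 + 5×129 + 4×44 + 18×96 + 1×372 = 249 + 645 + 176 + 1728 + 372 = 3170
L = 3209 / 3170 × 100 = 101.2303
Paasche component (current-period weights):
ΣP(Year 2)Q(Year 2) = 4×93 + 5×143 + 3×40 + 18×124 + 1×421 = 372 + 715 + 120 + 2232 + 421 = 3860
ΣP(Year 1)Q(Year 2) = 3×93 + 5×143 + 4×40 + 18×124 + 1×421 = 279 + 715 + 160 + 2232 + 421 = 3807
P = 3860 / 3807 × 100 = 101.3922
Fisher = √(L × P) = √(101.2303 × 101.3922) = 101.3112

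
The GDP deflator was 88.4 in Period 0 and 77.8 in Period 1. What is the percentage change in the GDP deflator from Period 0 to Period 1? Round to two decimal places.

-11.99%

Change = (77.8 − 88.4) / 88.4 × 100
       = -10.6 / 88.4 × 100 = -11.9910%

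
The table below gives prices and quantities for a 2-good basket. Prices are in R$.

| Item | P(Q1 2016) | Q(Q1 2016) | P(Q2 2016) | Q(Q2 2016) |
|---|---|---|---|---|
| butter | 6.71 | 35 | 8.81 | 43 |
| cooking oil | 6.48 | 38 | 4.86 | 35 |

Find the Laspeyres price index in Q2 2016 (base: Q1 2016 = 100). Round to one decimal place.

102.5

Laspeyres price index uses base-period quantities as weights.
ΣP(Q2 2016)·Q(Q1 2016) = 8.81×35 + 4.86×38 = 308.35 + 184.68 = 493.03
ΣP(Q1 2016)·Q(Q1 2016) = 6.71×35 + 6.48×38 = 234.85 + 246.24 = 481.09
Index = 493.03 / 481.09 × 100 = 102.4819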